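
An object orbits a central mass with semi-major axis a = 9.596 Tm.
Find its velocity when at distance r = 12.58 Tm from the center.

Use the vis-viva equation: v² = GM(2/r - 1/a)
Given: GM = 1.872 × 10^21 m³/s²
a = 9.596 Tm = 9.596 × 10^12 m
r = 12.58 Tm = 1.258 × 10^13 m
GM = 1.872 × 10^21 m³/s²
2/r − 1/a = 1.58983 × 10^-13 − 1.0421 × 10^-13 = 5.47724 × 10^-14 m⁻¹
v² = GM (2/r − 1/a) = 1.02534 × 10^8 m²/s²
v = 10125.9 m/s ≈ 10.13 km/s

Final answer: 10.13 km/s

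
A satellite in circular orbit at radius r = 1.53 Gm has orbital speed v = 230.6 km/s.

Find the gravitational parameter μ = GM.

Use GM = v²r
r = 1.53 Gm = 1.53 × 10^9 m
v = 230.6 km/s = 230600 m/s
v² = 5.31764 × 10^10 m²/s²
GM = v²r = 5.31764 × 10^10 × 1.53 × 10^9 = 8.13598 × 10^19 m³/s²
GM ≈ 8.136 × 10^19 m³/s²

Final answer: GM = 8.136 × 10^19 m³/s²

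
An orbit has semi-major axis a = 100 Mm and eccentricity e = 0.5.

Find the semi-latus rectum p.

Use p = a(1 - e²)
a = 100 Mm = 1 × 10^8 m
e = 0.5,  e² = 0.25,  1 − e² = 0.75
p = a(1 − e²) = 1 × 10^8 m × 0.75 = 7.5 × 10^7 m ≈ 75 Mm

Final answer: p = 75 Mm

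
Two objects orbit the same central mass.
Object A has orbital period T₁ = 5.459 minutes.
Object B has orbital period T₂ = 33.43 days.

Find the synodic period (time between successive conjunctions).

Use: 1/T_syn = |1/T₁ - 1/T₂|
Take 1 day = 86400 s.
T₁ = 5.459 minutes = 327.54 s
T₂ = 33.43 days = 2.88835 × 10^6 s
1/T₁ = 0.00305306 s⁻¹
1/T₂ = 3.46218 × 10^-7 s⁻¹
|1/T₁ − 1/T₂| = 0.00305272 s⁻¹
T_syn = 1 / |1/T₁ − 1/T₂| = 327.577 s ≈ 5.46 minutes

Final answer: T_syn = 5.46 minutes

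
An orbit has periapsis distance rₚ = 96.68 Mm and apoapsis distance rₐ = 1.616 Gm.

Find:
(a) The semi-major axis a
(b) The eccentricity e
rₚ = 96.68 Mm = 9.668 × 10^7 m
rₐ = 1.616 Gm = 1.616 × 10^9 m
(a) a = (rₚ + rₐ)/2 = 8.5634 × 10^8 m ≈ 856.3 Mm
(b) e = (rₐ − rₚ)/(rₐ + rₚ) = (1.51932 × 10^9) / (1.71268 × 10^9) = 0.887101

Final answer:
(a) a = 856.3 Mm
(b) e = 0.8871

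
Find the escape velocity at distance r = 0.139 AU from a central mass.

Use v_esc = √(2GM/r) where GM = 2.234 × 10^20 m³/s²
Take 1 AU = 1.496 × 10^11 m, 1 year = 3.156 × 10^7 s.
r = 0.139 AU = 2.07944 × 10^10 m
GM = 2.234 × 10^20 m³/s²
2GM/r = 2 × (2.234 × 10^20) / (2.07944 × 10^10) = 2.14866 × 10^10 m²/s²
v_esc = √(2GM/r) = 146583 m/s ≈ 30.92 AU/year

Final answer: 30.92 AU/year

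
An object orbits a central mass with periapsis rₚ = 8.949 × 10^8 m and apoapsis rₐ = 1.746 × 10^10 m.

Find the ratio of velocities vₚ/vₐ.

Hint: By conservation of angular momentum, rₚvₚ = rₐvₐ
rₚ = 8.949 × 10^8 m
rₐ = 1.746 × 10^10 m
rₚvₚ = rₐvₐ  ⇒  vₚ/vₐ = rₐ/rₚ
vₚ/vₐ = (1.746 × 10^10) / (8.949 × 10^8) = 19.5106

Final answer: vₚ/vₐ = 19.51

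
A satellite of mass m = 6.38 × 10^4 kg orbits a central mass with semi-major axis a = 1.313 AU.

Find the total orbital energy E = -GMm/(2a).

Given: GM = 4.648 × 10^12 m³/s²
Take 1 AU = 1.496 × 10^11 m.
a = 1.313 AU = 1.96425 × 10^11 m
GM = 4.648 × 10^12 m³/s²
2a = 3.9285 × 10^11 m
GMm = 4.648 × 10^12 × 63800 = 2.96542 × 10^17 m³·kg/s²
E = −GMm/(2a) = -754850 J ≈ -754.8 kJ

Final answer: -754.8 kJ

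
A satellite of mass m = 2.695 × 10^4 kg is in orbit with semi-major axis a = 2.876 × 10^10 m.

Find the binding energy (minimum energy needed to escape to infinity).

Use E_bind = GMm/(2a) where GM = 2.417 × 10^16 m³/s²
a = 2.876 × 10^10 m
GM = 2.417 × 10^16 m³/s²
m = 2.695 × 10^4 kg
GMm = 2.417 × 10^16 × 26950 = 6.51382 × 10^20 m³·kg/s²
2a = 5.752 × 10^10 m
E_bind = GMm/(2a) = 1.13244 × 10^10 J ≈ 11.32 GJ

Final answer: 11.32 GJ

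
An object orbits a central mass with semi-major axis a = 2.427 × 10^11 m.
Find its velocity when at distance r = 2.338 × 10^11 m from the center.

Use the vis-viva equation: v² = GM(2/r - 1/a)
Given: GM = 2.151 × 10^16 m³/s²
a = 2.427 × 10^11 m
r = 2.338 × 10^11 m
GM = 2.151 × 10^16 m³/s²
2/r − 1/a = 8.55432 × 10^-12 − 4.12031 × 10^-12 = 4.43401 × 10^-12 m⁻¹
v² = GM (2/r − 1/a) = 95375.5 m²/s²
v = 308.829 m/s ≈ 308.8 m/s

Final answer: 308.8 m/s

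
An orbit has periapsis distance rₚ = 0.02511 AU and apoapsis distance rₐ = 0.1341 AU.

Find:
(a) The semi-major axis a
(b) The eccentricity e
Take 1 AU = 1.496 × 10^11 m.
rₚ = 0.02511 AU = 3.75646 × 10^9 m
rₐ = 0.1341 AU = 2.00614 × 10^10 m
(a) a = (rₚ + rₐ)/2 = 1.19089 × 10^10 m ≈ 0.0796 AU
(b) e = (rₐ − rₚ)/(rₐ + rₚ) = (1.63049 × 10^10) / (2.38178 × 10^10) = 0.684568

Final answer:
(a) a = 0.0796 AU
(b) e = 0.6846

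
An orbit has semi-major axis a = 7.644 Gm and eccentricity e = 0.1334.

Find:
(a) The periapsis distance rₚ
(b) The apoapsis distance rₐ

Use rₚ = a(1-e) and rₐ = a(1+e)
a = 7.644 Gm = 7.644 × 10^9 m
e = 0.1334:  1 − e = 0.8666,  1 + e = 1.1334
(a) rₚ = a(1 − e) = 7.644 × 10^9 m × 0.8666 = 6.62429 × 10^9 m ≈ 6.624 Gm
(b) rₐ = a(1 + e) = 7.644 × 10^9 m × 1.1334 = 8.66371 × 10^9 m ≈ 8.664 Gm

Final answer:
(a) rₚ = 6.624 Gm
(b) rₐ = 8.664 Gm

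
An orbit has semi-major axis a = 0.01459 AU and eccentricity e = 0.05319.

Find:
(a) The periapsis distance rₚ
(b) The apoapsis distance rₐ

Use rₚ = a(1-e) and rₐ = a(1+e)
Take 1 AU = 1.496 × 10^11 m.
a = 0.01459 AU = 2.18266 × 10^9 m
e = 0.05319:  1 − e = 0.94681,  1 + e = 1.05319
(a) rₚ = a(1 − e) = 2.18266 × 10^9 m × 0.94681 = 2.06657 × 10^9 m ≈ 0.01381 AU
(b) rₐ = a(1 + e) = 2.18266 × 10^9 m × 1.05319 = 2.29876 × 10^9 m ≈ 0.01537 AU

Final answer:
(a) rₚ = 0.01381 AU
(b) rₐ = 0.01537 AU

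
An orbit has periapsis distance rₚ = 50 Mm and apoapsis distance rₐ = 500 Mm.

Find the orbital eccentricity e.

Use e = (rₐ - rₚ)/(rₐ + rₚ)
rₚ = 50 Mm = 5 × 10^7 m
rₐ = 500 Mm = 5 × 10^8 m
rₐ − rₚ = 4.5 × 10^8 m
rₐ + rₚ = 5.5 × 10^8 m
e = (rₐ − rₚ)/(rₐ + rₚ) = 0.818182

Final answer: e = 0.8182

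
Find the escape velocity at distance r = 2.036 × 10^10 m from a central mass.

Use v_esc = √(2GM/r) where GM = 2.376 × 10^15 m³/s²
r = 2.036 × 10^10 m
GM = 2.376 × 10^15 m³/s²
2GM/r = 2 × (2.376 × 10^15) / (2.036 × 10^10) = 233399 m²/s²
v_esc = √(2GM/r) = 483.114 m/s ≈ 483.1 m/s

Final answer: 483.1 m/s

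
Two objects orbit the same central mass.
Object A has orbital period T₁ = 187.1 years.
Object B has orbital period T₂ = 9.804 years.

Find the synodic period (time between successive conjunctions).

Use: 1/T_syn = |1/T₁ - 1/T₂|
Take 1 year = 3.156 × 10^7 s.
T₁ = 187.1 years = 5.90488 × 10^9 s
T₂ = 9.804 years = 3.09414 × 10^8 s
1/T₁ = 1.69352 × 10^-10 s⁻¹
1/T₂ = 3.23191 × 10^-9 s⁻¹
|1/T₁ − 1/T₂| = 3.06256 × 10^-9 s⁻¹
T_syn = 1 / |1/T₁ − 1/T₂| = 3.26524 × 10^8 s ≈ 10.35 years

Final answer: T_syn = 10.35 years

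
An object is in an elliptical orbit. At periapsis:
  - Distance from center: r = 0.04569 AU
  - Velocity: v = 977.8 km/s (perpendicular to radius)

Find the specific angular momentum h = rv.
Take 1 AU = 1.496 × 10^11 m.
r = 0.04569 AU = 6.83522 × 10^9 m
v = 977.8 km/s = 977800 m/s
h = rv = 6.83522 × 10^9 × 977800 = 6.68348 × 10^15 m²/s ≈ 6.683 × 10^15 m²/s

Final answer: h = 6.683 × 10^15 m²/s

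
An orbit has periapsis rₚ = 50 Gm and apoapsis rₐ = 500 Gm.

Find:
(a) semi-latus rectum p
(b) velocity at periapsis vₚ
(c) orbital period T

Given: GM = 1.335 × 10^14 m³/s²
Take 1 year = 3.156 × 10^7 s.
rₚ = 50 Gm = 5 × 10^10 m
rₐ = 500 Gm = 5 × 10^11 m
GM = 1.335 × 10^14 m³/s²
a = (rₚ + rₐ)/2 = 2.75 × 10^11 m
e = (rₐ − rₚ)/(rₐ + rₚ) = (4.5 × 10^11) / (5.5 × 10^11) = 0.818182
(a) 1 − e² = 0.330579;  p = a(1 − e²) = 2.75 × 10^11 × 0.330579 = 9.09091 × 10^10 m ≈ 90.91 Gm
(b) vₚ² = GM (2/rₚ − 1/a) = 1.335 × 10^14 × (4 × 10^-11 − 3.63636 × 10^-12) = 4854.55 m²/s²;  vₚ = 69.6746 m/s ≈ 69.67 m/s
(c) a³ = 2.07969 × 10^34 m³;  T = 2π √(a³/GM) = 2π × 1.24813 × 10^10 s = 7.84221 × 10^10 s ≈ 2485 years

Final answer:
(a) semi-latus rectum p = 90.91 Gm
(b) velocity at periapsis vₚ = 69.67 m/s
(c) orbital period T = 2485 years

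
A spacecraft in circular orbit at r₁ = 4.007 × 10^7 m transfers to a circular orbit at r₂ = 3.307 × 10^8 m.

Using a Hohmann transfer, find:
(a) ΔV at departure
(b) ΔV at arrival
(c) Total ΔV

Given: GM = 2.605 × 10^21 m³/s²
r₁ = 4.007 × 10^7 m
r₂ = 3.307 × 10^8 m
GM = 2.605 × 10^21 m³/s²
Transfer ellipse: a_t = (r₁ + r₂)/2 = 1.85385 × 10^8 m
Circular speed at r₁: v₁ = √(GM/r₁) = 8.06295 × 10^6 m/s
Transfer speed at r₁ (periapsis): v₁ₜ = √(GM(2/r₁ − 1/a_t)) = 1.0769 × 10^7 m/s
(a) ΔV₁ = v₁ₜ − v₁ = 2.70601 × 10^6 m/s ≈ 2706 km/s
Circular speed at r₂: v₂ = √(GM/r₂) = 2.80664 × 10^6 m/s
Transfer speed at r₂ (apoapsis): v₂ₜ = √(GM(2/r₂ − 1/a_t)) = 1.30485 × 10^6 m/s
(b) ΔV₂ = v₂ − v₂ₜ = 1.50179 × 10^6 m/s ≈ 1502 km/s
(c) ΔV_total = ΔV₁ + ΔV₂ = 4.20781 × 10^6 m/s ≈ 4208 km/s

Final answer:
(a) ΔV₁ = 2706 km/s
(b) ΔV₂ = 1502 km/s
(c) ΔV_total = 4208 km/s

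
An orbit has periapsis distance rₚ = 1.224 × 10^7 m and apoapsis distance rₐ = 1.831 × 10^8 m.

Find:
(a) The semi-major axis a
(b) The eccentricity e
rₚ = 1.224 × 10^7 m
rₐ = 1.831 × 10^8 m
(a) a = (rₚ + rₐ)/2 = 9.767 × 10^7 m ≈ 9.767 × 10^7 m
(b) e = (rₐ − rₚ)/(rₐ + rₚ) = (1.7086 × 10^8) / (1.9534 × 10^8) = 0.87468

Final answer:
(a) a = 9.767 × 10^7 m
(b) e = 0.8747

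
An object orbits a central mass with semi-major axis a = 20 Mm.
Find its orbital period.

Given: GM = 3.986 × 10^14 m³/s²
a = 20 Mm = 2 × 10^7 m
GM = 3.986 × 10^14 m³/s²
a³ = 8 × 10^21 m³
T = 2π √(a³/GM) = 2π √((8 × 10^21) / (3.986 × 10^14)) = 2π × 4479.98 s
T = 28148.6 s ≈ 7.819 hours

Final answer: 7.819 hours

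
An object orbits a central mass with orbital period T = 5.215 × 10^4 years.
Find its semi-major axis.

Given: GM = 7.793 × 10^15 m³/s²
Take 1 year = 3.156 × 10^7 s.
T = 5.215 × 10^4 years = 1.64585 × 10^12 s
GM = 7.793 × 10^15 m³/s²
Kepler's third law: a³ = GM T² / (4π²)
T² = 2.70884 × 10^24 s²
a³ = (7.793 × 10^15) × (2.70884 × 10^24) / (4π²) = 5.34721 × 10^38 m³
a = (a³)^(1/3) = 8.11663 × 10^12 m ≈ 8.117 Tm

Final answer: 8.117 Tm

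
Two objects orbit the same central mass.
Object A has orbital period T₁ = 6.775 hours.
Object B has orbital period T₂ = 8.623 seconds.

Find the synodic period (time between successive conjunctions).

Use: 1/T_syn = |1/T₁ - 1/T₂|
T₁ = 6.775 hours = 24390 s
T₂ = 8.623 seconds
1/T₁ = 4.10004 × 10^-5 s⁻¹
1/T₂ = 0.115969 s⁻¹
|1/T₁ − 1/T₂| = 0.115928 s⁻¹
T_syn = 1 / |1/T₁ − 1/T₂| = 8.62605 s ≈ 8.626 seconds

Final answer: T_syn = 8.626 seconds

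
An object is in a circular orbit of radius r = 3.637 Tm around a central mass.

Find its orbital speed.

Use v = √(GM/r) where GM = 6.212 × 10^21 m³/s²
r = 3.637 Tm = 3.637 × 10^12 m
GM = 6.212 × 10^21 m³/s²
GM/r = (6.212 × 10^21) / (3.637 × 10^12) = 1.708 × 10^9 m²/s²
v = √(GM/r) = 41328 m/s ≈ 41.33 km/s

Final answer: 41.33 km/s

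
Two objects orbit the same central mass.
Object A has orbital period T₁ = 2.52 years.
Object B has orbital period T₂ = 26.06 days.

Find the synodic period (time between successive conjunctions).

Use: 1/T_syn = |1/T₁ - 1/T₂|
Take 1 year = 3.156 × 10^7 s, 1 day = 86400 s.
T₁ = 2.52 years = 7.95312 × 10^7 s
T₂ = 26.06 days = 2.25158 × 10^6 s
1/T₁ = 1.25737 × 10^-8 s⁻¹
1/T₂ = 4.44132 × 10^-7 s⁻¹
|1/T₁ − 1/T₂| = 4.31558 × 10^-7 s⁻¹
T_syn = 1 / |1/T₁ − 1/T₂| = 2.31719 × 10^6 s ≈ 26.82 days

Final answer: T_syn = 26.82 days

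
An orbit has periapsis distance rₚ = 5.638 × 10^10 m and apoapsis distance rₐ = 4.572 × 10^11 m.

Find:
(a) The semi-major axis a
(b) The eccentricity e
rₚ = 5.638 × 10^10 m
rₐ = 4.572 × 10^11 m
(a) a = (rₚ + rₐ)/2 = 2.5679 × 10^11 m ≈ 2.568 × 10^11 m
(b) e = (rₐ − rₚ)/(rₐ + rₚ) = (4.0082 × 10^11) / (5.1358 × 10^11) = 0.780443

Final answer:
(a) a = 2.568 × 10^11 m
(b) e = 0.7804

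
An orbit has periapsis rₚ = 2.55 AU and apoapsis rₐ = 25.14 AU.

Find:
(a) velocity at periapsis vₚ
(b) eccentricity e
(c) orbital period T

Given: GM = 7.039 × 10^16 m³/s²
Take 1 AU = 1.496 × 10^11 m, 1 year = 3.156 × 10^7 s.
rₚ = 2.55 AU = 3.8148 × 10^11 m
rₐ = 25.14 AU = 3.76094 × 10^12 m
GM = 7.039 × 10^16 m³/s²
a = (rₚ + rₐ)/2 = 2.07121 × 10^12 m
e = (rₐ − rₚ)/(rₐ + rₚ) = (3.37946 × 10^12) / (4.14242 × 10^12) = 0.815818
(a) vₚ² = GM (2/rₚ − 1/a) = 7.039 × 10^16 × (5.24274 × 10^-12 − 4.82809 × 10^-13) = 335051 m²/s²;  vₚ = 578.836 m/s ≈ 0.1221 AU/year
(b) e = 0.815818 ≈ 0.8158
(c) a³ = 8.88533 × 10^36 m³;  T = 2π √(a³/GM) = 2π × 1.12352 × 10^10 s = 7.05929 × 10^10 s ≈ 2237 years

Final answer:
(a) velocity at periapsis vₚ = 0.1221 AU/year
(b) eccentricity e = 0.8158
(c) orbital period T = 2237 years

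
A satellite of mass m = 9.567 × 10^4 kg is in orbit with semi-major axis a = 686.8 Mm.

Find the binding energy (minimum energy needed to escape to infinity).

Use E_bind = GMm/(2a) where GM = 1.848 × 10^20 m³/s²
a = 686.8 Mm = 6.868 × 10^8 m
GM = 1.848 × 10^20 m³/s²
m = 9.567 × 10^4 kg
GMm = 1.848 × 10^20 × 95670 = 1.76798 × 10^25 m³·kg/s²
2a = 1.3736 × 10^9 m
E_bind = GMm/(2a) = 1.28712 × 10^16 J ≈ 12.87 PJ

Final answer: 12.87 PJ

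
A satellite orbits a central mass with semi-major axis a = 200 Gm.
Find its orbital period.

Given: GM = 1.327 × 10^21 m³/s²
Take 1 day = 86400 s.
a = 200 Gm = 2 × 10^11 m
GM = 1.327 × 10^21 m³/s²
a³ = 8 × 10^33 m³
T = 2π √(a³/GM) = 2π √((8 × 10^33) / (1.327 × 10^21)) = 2π × 2.45533 × 10^6 s
T = 1.54273 × 10^7 s ≈ 178.6 days

Final answer: 178.6 days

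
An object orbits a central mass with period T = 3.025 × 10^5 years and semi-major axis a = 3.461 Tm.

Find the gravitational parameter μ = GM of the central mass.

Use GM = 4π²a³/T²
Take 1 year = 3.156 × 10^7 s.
T = 3.025 × 10^5 years = 9.5469 × 10^12 s
a = 3.461 Tm = 3.461 × 10^12 m
a³ = 4.14577 × 10^37 m³
T² = 9.11433 × 10^25 s²
GM = 4π² × (4.14577 × 10^37) / (9.11433 × 10^25) = 1.79572 × 10^13 m³/s²
GM ≈ 1.796 × 10^13 m³/s²

Final answer: GM = 1.796 × 10^13 m³/s²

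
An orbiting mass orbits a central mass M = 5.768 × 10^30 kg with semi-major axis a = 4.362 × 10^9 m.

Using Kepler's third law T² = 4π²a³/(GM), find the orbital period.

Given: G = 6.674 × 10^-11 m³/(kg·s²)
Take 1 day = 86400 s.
M = 5.768 × 10^30 kg
GM = G × M = 6.674 × 10^-11 × 5.768 × 10^30 = 3.84956 × 10^20 m³/s²
a = 4.362 × 10^9 m
a³ = 8.2996 × 10^28 m³
T = 2π √(a³/GM) = 2π √((8.2996 × 10^28) / (3.84956 × 10^20)) = 2π × 14683.3 s
T = 92257.7 s ≈ 1.068 days

Final answer: 1.068 days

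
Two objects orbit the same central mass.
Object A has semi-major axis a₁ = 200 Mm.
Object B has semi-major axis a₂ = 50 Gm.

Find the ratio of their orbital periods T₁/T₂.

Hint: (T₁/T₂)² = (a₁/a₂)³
a₁ = 200 Mm = 2 × 10^8 m
a₂ = 50 Gm = 5 × 10^10 m
a₁/a₂ = 0.004
T₁/T₂ = (a₁/a₂)^(3/2) = (0.004)^1.5 = 0.000252982

Final answer: T₁/T₂ = 0.000253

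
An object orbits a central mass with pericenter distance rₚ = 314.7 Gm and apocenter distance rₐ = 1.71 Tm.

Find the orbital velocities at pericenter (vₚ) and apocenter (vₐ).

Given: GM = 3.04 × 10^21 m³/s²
rₚ = 314.7 Gm = 3.147 × 10^11 m
rₐ = 1.71 Tm = 1.71 × 10^12 m
GM = 3.04 × 10^21 m³/s²
a = (rₚ + rₐ)/2 = 1.01235 × 10^12 m
Vis-viva: v² = GM (2/r − 1/a)
vₚ² = 3.04 × 10^21 × (6.35526 × 10^-12 − 9.87801 × 10^-13) = 1.63171 × 10^10 m²/s²
vₚ = 127738 m/s ≈ 127.7 km/s
vₐ² = 3.04 × 10^21 × (1.16959 × 10^-12 − 9.87801 × 10^-13) = 5.52642 × 10^8 m²/s²
vₐ = 23508.3 m/s ≈ 23.51 km/s

Final answer: vₚ = 127.7 km/s, vₐ = 23.51 km/s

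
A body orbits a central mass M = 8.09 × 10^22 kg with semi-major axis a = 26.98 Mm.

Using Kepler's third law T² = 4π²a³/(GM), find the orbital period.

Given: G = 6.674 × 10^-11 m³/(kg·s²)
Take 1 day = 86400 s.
M = 8.09 × 10^22 kg
GM = G × M = 6.674 × 10^-11 × 8.09 × 10^22 = 5.39927 × 10^12 m³/s²
a = 26.98 Mm = 2.698 × 10^7 m
a³ = 1.96393 × 10^22 m³
T = 2π √(a³/GM) = 2π √((1.96393 × 10^22) / (5.39927 × 10^12)) = 2π × 60310.9 s
T = 378944 s ≈ 4.386 days

Final answer: 4.386 days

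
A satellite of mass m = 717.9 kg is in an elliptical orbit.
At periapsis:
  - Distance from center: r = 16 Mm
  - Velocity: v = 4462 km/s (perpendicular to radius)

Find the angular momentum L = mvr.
r = 16 Mm = 1.6 × 10^7 m
v = 4462 km/s = 4.462 × 10^6 m/s
vr = 4.462 × 10^6 × 1.6 × 10^7 = 7.1392 × 10^13 m²/s
L = m × vr = 717.9 × 7.1392 × 10^13 = 5.12523 × 10^16 kg·m²/s ≈ 5.125 × 10^16 kg·m²/s

Final answer: L = 5.125 × 10^16 kg·m²/s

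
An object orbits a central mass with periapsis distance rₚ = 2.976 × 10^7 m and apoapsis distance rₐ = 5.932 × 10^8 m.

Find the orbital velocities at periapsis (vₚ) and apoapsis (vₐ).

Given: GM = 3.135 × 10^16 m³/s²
rₚ = 2.976 × 10^7 m
rₐ = 5.932 × 10^8 m
GM = 3.135 × 10^16 m³/s²
a = (rₚ + rₐ)/2 = 3.1148 × 10^8 m
Vis-viva: v² = GM (2/r − 1/a)
vₚ² = 3.135 × 10^16 × (6.72043 × 10^-8 − 3.21048 × 10^-9) = 2.00621 × 10^9 m²/s²
vₚ = 44790.7 m/s ≈ 44.79 km/s
vₐ² = 3.135 × 10^16 × (3.37154 × 10^-9 − 3.21048 × 10^-9) = 5.04939 × 10^6 m²/s²
vₐ = 2247.09 m/s ≈ 2.247 km/s

Final answer: vₚ = 44.79 km/s, vₐ = 2.247 km/s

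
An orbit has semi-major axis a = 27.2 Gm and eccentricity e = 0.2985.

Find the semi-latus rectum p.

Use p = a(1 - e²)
a = 27.2 Gm = 2.72 × 10^10 m
e = 0.2985,  e² = 0.0891022,  1 − e² = 0.910898
p = a(1 − e²) = 2.72 × 10^10 m × 0.910898 = 2.47764 × 10^10 m ≈ 24.78 Gm

Final answer: p = 24.78 Gm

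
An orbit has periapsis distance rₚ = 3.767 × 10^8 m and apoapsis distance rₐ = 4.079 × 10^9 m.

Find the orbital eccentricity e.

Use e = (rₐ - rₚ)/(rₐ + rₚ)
rₚ = 3.767 × 10^8 m
rₐ = 4.079 × 10^9 m
rₐ − rₚ = 3.7023 × 10^9 m
rₐ + rₚ = 4.4557 × 10^9 m
e = (rₐ − rₚ)/(rₐ + rₚ) = 0.830913

Final answer: e = 0.8309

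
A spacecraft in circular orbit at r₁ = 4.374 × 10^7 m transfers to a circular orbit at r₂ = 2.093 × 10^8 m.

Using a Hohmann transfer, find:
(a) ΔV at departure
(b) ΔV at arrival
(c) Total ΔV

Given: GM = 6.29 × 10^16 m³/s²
r₁ = 4.374 × 10^7 m
r₂ = 2.093 × 10^8 m
GM = 6.29 × 10^16 m³/s²
Transfer ellipse: a_t = (r₁ + r₂)/2 = 1.2652 × 10^8 m
Circular speed at r₁: v₁ = √(GM/r₁) = 37921.5 m/s
Transfer speed at r₁ (periapsis): v₁ₜ = √(GM(2/r₁ − 1/a_t)) = 48774.3 m/s
(a) ΔV₁ = v₁ₜ − v₁ = 10852.8 m/s ≈ 10.85 km/s
Circular speed at r₂: v₂ = √(GM/r₂) = 17335.7 m/s
Transfer speed at r₂ (apoapsis): v₂ₜ = √(GM(2/r₂ − 1/a_t)) = 10193 m/s
(b) ΔV₂ = v₂ − v₂ₜ = 7142.71 m/s ≈ 7.143 km/s
(c) ΔV_total = ΔV₁ + ΔV₂ = 17995.5 m/s ≈ 18 km/s

Final answer:
(a) ΔV₁ = 10.85 km/s
(b) ΔV₂ = 7.143 km/s
(c) ΔV_total = 18 km/s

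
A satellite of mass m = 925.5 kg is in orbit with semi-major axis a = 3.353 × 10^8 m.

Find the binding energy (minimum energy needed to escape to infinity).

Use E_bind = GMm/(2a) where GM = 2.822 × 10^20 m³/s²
a = 3.353 × 10^8 m
GM = 2.822 × 10^20 m³/s²
m = 925.5 kg
GMm = 2.822 × 10^20 × 925.5 = 2.61176 × 10^23 m³·kg/s²
2a = 6.706 × 10^8 m
E_bind = GMm/(2a) = 3.89466 × 10^14 J ≈ 389.5 TJ

Final answer: 389.5 TJ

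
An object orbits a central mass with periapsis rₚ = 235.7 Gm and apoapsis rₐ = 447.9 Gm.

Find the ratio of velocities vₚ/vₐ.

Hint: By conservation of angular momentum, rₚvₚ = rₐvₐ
rₚ = 235.7 Gm = 2.357 × 10^11 m
rₐ = 447.9 Gm = 4.479 × 10^11 m
rₚvₚ = rₐvₐ  ⇒  vₚ/vₐ = rₐ/rₚ
vₚ/vₐ = (4.479 × 10^11) / (2.357 × 10^11) = 1.9003

Final answer: vₚ/vₐ = 1.9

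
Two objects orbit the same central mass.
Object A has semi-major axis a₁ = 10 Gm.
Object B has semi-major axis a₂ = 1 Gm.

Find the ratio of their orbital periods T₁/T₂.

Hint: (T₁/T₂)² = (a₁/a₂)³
a₁ = 10 Gm = 1 × 10^10 m
a₂ = 1 Gm = 1 × 10^9 m
a₁/a₂ = 10
T₁/T₂ = (a₁/a₂)^(3/2) = (10)^1.5 = 31.6228

Final answer: T₁/T₂ = 31.62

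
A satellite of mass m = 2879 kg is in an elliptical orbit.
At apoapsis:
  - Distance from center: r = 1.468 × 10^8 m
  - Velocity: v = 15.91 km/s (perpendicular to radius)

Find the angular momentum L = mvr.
r = 1.468 × 10^8 m
v = 15.91 km/s = 15910 m/s
vr = 15910 × 1.468 × 10^8 = 2.33559 × 10^12 m²/s
L = m × vr = 2879 × 2.33559 × 10^12 = 6.72416 × 10^15 kg·m²/s ≈ 6.724 × 10^15 kg·m²/s

Final answer: L = 6.724 × 10^15 kg·m²/s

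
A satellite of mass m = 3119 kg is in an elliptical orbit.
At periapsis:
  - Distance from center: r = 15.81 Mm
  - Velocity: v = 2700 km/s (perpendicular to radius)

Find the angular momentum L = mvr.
r = 15.81 Mm = 1.581 × 10^7 m
v = 2700 km/s = 2.7 × 10^6 m/s
vr = 2.7 × 10^6 × 1.581 × 10^7 = 4.2687 × 10^13 m²/s
L = m × vr = 3119 × 4.2687 × 10^13 = 1.33141 × 10^17 kg·m²/s ≈ 1.331 × 10^17 kg·m²/s

Final answer: L = 1.331 × 10^17 kg·m²/s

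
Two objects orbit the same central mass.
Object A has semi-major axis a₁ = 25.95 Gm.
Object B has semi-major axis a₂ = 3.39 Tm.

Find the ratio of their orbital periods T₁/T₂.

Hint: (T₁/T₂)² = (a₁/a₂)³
a₁ = 25.95 Gm = 2.595 × 10^10 m
a₂ = 3.39 Tm = 3.39 × 10^12 m
a₁/a₂ = 0.00765487
T₁/T₂ = (a₁/a₂)^(3/2) = (0.00765487)^1.5 = 0.00066974

Final answer: T₁/T₂ = 0.0006697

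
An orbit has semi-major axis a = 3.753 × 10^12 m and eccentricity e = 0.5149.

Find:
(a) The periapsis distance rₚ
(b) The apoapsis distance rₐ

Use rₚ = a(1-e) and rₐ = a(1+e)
a = 3.753 × 10^12 m
e = 0.5149:  1 − e = 0.4851,  1 + e = 1.5149
(a) rₚ = a(1 − e) = 3.753 × 10^12 m × 0.4851 = 1.82058 × 10^12 m ≈ 1.821 × 10^12 m
(b) rₐ = a(1 + e) = 3.753 × 10^12 m × 1.5149 = 5.68542 × 10^12 m ≈ 5.685 × 10^12 m

Final answer:
(a) rₚ = 1.821 × 10^12 m
(b) rₐ = 5.685 × 10^12 m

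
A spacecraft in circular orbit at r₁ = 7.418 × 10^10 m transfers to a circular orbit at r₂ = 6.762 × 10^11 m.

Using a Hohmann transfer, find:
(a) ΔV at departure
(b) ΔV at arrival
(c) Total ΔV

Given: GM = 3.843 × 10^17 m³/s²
r₁ = 7.418 × 10^10 m
r₂ = 6.762 × 10^11 m
GM = 3.843 × 10^17 m³/s²
Transfer ellipse: a_t = (r₁ + r₂)/2 = 3.7519 × 10^11 m
Circular speed at r₁: v₁ = √(GM/r₁) = 2276.1 m/s
Transfer speed at r₁ (periapsis): v₁ₜ = √(GM(2/r₁ − 1/a_t)) = 3055.65 m/s
(a) ΔV₁ = v₁ₜ − v₁ = 779.549 m/s ≈ 779.5 m/s
Circular speed at r₂: v₂ = √(GM/r₂) = 753.872 m/s
Transfer speed at r₂ (apoapsis): v₂ₜ = √(GM(2/r₂ − 1/a_t)) = 335.209 m/s
(b) ΔV₂ = v₂ − v₂ₜ = 418.663 m/s ≈ 418.7 m/s
(c) ΔV_total = ΔV₁ + ΔV₂ = 1198.21 m/s ≈ 1.198 km/s

Final answer:
(a) ΔV₁ = 779.5 m/s
(b) ΔV₂ = 418.7 m/s
(c) ΔV_total = 1.198 km/s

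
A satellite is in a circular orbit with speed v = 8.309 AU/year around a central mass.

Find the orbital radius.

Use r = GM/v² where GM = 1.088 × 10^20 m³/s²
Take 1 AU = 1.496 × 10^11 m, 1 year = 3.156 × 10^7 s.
v = 8.309 AU/year = 39386.1 m/s
GM = 1.088 × 10^20 m³/s²
v² = 1.55127 × 10^9 m²/s²
r = GM/v² = (1.088 × 10^20) / (1.55127 × 10^9) = 7.01362 × 10^10 m ≈ 0.4688 AU

Final answer: 0.4688 AU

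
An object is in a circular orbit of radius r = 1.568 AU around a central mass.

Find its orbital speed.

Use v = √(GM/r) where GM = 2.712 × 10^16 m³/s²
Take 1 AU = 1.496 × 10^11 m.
r = 1.568 AU = 2.34573 × 10^11 m
GM = 2.712 × 10^16 m³/s²
GM/r = (2.712 × 10^16) / (2.34573 × 10^11) = 115614 m²/s²
v = √(GM/r) = 340.021 m/s ≈ 340 m/s

Final answer: 340 m/s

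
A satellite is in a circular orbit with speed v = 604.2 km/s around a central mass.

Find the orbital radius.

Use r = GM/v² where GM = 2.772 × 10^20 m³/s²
v = 604.2 km/s = 604200 m/s
GM = 2.772 × 10^20 m³/s²
v² = 3.65058 × 10^11 m²/s²
r = GM/v² = (2.772 × 10^20) / (3.65058 × 10^11) = 7.59332 × 10^8 m ≈ 759.3 Mm

Final answer: 759.3 Mm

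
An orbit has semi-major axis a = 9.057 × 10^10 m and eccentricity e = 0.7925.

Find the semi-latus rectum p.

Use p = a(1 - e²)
a = 9.057 × 10^10 m
e = 0.7925,  e² = 0.628056,  1 − e² = 0.371944
p = a(1 − e²) = 9.057 × 10^10 m × 0.371944 = 3.36869 × 10^10 m ≈ 3.369 × 10^10 m

Final answer: p = 3.369 × 10^10 m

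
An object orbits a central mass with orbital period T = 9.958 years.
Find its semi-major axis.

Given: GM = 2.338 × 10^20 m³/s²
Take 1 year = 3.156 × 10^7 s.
T = 9.958 years = 3.14274 × 10^8 s
GM = 2.338 × 10^20 m³/s²
Kepler's third law: a³ = GM T² / (4π²)
T² = 9.87684 × 10^16 s²
a³ = (2.338 × 10^20) × (9.87684 × 10^16) / (4π²) = 5.84929 × 10^35 m³
a = (a³)^(1/3) = 8.36311 × 10^11 m ≈ 836.3 Gm

Final answer: 836.3 Gm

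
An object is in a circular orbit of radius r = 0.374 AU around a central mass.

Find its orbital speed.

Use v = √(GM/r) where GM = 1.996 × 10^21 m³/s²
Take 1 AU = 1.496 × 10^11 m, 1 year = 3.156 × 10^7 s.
r = 0.374 AU = 5.59504 × 10^10 m
GM = 1.996 × 10^21 m³/s²
GM/r = (1.996 × 10^21) / (5.59504 × 10^10) = 3.56745 × 10^10 m²/s²
v = √(GM/r) = 188877 m/s ≈ 39.85 AU/year

Final answer: 39.85 AU/year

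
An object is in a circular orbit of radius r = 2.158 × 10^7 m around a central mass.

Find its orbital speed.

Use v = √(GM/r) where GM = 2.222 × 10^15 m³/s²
r = 2.158 × 10^7 m
GM = 2.222 × 10^15 m³/s²
GM/r = (2.222 × 10^15) / (2.158 × 10^7) = 1.02966 × 10^8 m²/s²
v = √(GM/r) = 10147.2 m/s ≈ 10.15 km/s

Final answer: 10.15 km/s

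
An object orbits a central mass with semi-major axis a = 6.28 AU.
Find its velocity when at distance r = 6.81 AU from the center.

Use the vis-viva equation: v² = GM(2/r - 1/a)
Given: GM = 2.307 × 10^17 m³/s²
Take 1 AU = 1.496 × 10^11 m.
a = 6.28 AU = 9.39488 × 10^11 m
r = 6.81 AU = 1.01878 × 10^12 m
GM = 2.307 × 10^17 m³/s²
2/r − 1/a = 1.96314 × 10^-12 − 1.06441 × 10^-12 = 8.98731 × 10^-13 m⁻¹
v² = GM (2/r − 1/a) = 207337 m²/s²
v = 455.343 m/s ≈ 455.3 m/s

Final answer: 455.3 m/s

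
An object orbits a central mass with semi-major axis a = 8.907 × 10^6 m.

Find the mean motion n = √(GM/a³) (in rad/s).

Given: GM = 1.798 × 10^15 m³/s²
a = 8.907 × 10^6 m
GM = 1.798 × 10^15 m³/s²
a³ = 7.06634 × 10^20 m³
GM/a³ = (1.798 × 10^15) / (7.06634 × 10^20) = 2.54446 × 10^-6 s⁻²
n = √(GM/a³) = 0.00159514 rad/s ≈ 0.001595 rad/s

Final answer: n = 0.001595 rad/s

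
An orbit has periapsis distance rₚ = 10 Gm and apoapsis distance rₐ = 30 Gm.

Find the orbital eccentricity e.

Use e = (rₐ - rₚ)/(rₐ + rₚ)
rₚ = 10 Gm = 1 × 10^10 m
rₐ = 30 Gm = 3 × 10^10 m
rₐ − rₚ = 2 × 10^10 m
rₐ + rₚ = 4 × 10^10 m
e = (rₐ − rₚ)/(rₐ + rₚ) = 0.5

Final answer: e = 0.5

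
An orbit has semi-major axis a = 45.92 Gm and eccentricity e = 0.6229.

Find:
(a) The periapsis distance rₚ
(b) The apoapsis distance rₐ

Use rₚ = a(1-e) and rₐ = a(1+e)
a = 45.92 Gm = 4.592 × 10^10 m
e = 0.6229:  1 − e = 0.3771,  1 + e = 1.6229
(a) rₚ = a(1 − e) = 4.592 × 10^10 m × 0.3771 = 1.73164 × 10^10 m ≈ 17.32 Gm
(b) rₐ = a(1 + e) = 4.592 × 10^10 m × 1.6229 = 7.45236 × 10^10 m ≈ 74.52 Gm

Final answer:
(a) rₚ = 17.32 Gm
(b) rₐ = 74.52 Gm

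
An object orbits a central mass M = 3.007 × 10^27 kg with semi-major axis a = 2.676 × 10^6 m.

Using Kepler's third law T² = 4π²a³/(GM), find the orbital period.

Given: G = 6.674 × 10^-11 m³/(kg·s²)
M = 3.007 × 10^27 kg
GM = G × M = 6.674 × 10^-11 × 3.007 × 10^27 = 2.00687 × 10^17 m³/s²
a = 2.676 × 10^6 m
a³ = 1.91628 × 10^19 m³
T = 2π √(a³/GM) = 2π √((1.91628 × 10^19) / (2.00687 × 10^17)) = 2π × 9.77168 s
T = 61.3973 s ≈ 1.023 minutes

Final answer: 1.023 minutes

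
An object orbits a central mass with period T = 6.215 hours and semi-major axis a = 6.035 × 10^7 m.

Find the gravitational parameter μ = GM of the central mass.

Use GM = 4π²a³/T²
T = 6.215 hours = 22374 s
a = 6.035 × 10^7 m
a³ = 2.19802 × 10^23 m³
T² = 5.00596 × 10^8 s²
GM = 4π² × (2.19802 × 10^23) / (5.00596 × 10^8) = 1.73342 × 10^16 m³/s²
GM ≈ 1.733 × 10^16 m³/s²

Final answer: GM = 1.733 × 10^16 m³/s²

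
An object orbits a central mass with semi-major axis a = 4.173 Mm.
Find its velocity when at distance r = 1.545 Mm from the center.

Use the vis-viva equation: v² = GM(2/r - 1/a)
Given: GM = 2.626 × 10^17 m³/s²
a = 4.173 Mm = 4.173 × 10^6 m
r = 1.545 Mm = 1.545 × 10^6 m
GM = 2.626 × 10^17 m³/s²
2/r − 1/a = 1.2945 × 10^-6 − 2.39636 × 10^-7 = 1.05486 × 10^-6 m⁻¹
v² = GM (2/r − 1/a) = 2.77007 × 10^11 m²/s²
v = 526314 m/s ≈ 526.3 km/s

Final answer: 526.3 km/s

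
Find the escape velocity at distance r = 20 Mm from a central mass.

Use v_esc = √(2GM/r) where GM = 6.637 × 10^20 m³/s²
r = 20 Mm = 2 × 10^7 m
GM = 6.637 × 10^20 m³/s²
2GM/r = 2 × (6.637 × 10^20) / (2 × 10^7) = 6.637 × 10^13 m²/s²
v_esc = √(2GM/r) = 8.14678 × 10^6 m/s ≈ 8147 km/s

Final answer: 8147 km/s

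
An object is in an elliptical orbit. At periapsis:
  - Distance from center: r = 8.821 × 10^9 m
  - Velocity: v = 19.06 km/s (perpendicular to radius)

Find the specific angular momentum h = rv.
r = 8.821 × 10^9 m
v = 19.06 km/s = 19060 m/s
h = rv = 8.821 × 10^9 × 19060 = 1.68128 × 10^14 m²/s ≈ 1.681 × 10^14 m²/s

Final answer: h = 1.681 × 10^14 m²/s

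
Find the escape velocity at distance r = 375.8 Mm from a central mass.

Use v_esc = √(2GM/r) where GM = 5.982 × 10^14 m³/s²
r = 375.8 Mm = 3.758 × 10^8 m
GM = 5.982 × 10^14 m³/s²
2GM/r = 2 × (5.982 × 10^14) / (3.758 × 10^8) = 3.18361 × 10^6 m²/s²
v_esc = √(2GM/r) = 1784.27 m/s ≈ 1.784 km/s

Final answer: 1.784 km/s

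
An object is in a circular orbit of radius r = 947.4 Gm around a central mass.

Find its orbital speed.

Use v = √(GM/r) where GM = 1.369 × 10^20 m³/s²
r = 947.4 Gm = 9.474 × 10^11 m
GM = 1.369 × 10^20 m³/s²
GM/r = (1.369 × 10^20) / (9.474 × 10^11) = 1.44501 × 10^8 m²/s²
v = √(GM/r) = 12020.8 m/s ≈ 12.02 km/s

Final answer: 12.02 km/s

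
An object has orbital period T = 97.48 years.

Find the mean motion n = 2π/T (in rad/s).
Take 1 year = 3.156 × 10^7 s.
T = 97.48 years = 3.07647 × 10^9 s
n = 2π / (3.07647 × 10^9 s) = 2.04234 × 10^-9 rad/s ≈ 2.042 × 10^-9 rad/s

Final answer: n = 2.042 × 10^-9 rad/s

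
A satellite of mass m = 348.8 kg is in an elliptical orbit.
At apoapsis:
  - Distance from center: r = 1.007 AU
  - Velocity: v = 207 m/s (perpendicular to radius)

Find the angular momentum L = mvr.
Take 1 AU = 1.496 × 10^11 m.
r = 1.007 AU = 1.50647 × 10^11 m
v = 207 m/s
vr = 207 × 1.50647 × 10^11 = 3.1184 × 10^13 m²/s
L = m × vr = 348.8 × 3.1184 × 10^13 = 1.0877 × 10^16 kg·m²/s ≈ 1.088 × 10^16 kg·m²/s

Final answer: L = 1.088 × 10^16 kg·m²/s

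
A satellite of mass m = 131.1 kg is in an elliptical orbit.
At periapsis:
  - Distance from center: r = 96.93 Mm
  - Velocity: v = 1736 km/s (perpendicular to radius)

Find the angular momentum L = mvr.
r = 96.93 Mm = 9.693 × 10^7 m
v = 1736 km/s = 1.736 × 10^6 m/s
vr = 1.736 × 10^6 × 9.693 × 10^7 = 1.6827 × 10^14 m²/s
L = m × vr = 131.1 × 1.6827 × 10^14 = 2.20603 × 10^16 kg·m²/s ≈ 2.206 × 10^16 kg·m²/s

Final answer: L = 2.206 × 10^16 kg·m²/s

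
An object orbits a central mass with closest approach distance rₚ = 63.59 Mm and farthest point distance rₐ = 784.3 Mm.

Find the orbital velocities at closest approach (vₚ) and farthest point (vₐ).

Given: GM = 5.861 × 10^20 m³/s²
rₚ = 63.59 Mm = 6.359 × 10^7 m
rₐ = 784.3 Mm = 7.843 × 10^8 m
GM = 5.861 × 10^20 m³/s²
a = (rₚ + rₐ)/2 = 4.23945 × 10^8 m
Vis-viva: v² = GM (2/r − 1/a)
vₚ² = 5.861 × 10^20 × (3.14515 × 10^-8 − 2.3588 × 10^-9) = 1.70512 × 10^13 m²/s²
vₚ = 4.12931 × 10^6 m/s ≈ 4129 km/s
vₐ² = 5.861 × 10^20 × (2.55004 × 10^-9 − 2.3588 × 10^-9) = 1.12091 × 10^11 m²/s²
vₐ = 334799 m/s ≈ 334.8 km/s

Final answer: vₚ = 4129 km/s, vₐ = 334.8 km/s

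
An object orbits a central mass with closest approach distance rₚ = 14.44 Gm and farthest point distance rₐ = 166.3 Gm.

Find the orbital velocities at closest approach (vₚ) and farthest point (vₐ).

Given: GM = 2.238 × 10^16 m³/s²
rₚ = 14.44 Gm = 1.444 × 10^10 m
rₐ = 166.3 Gm = 1.663 × 10^11 m
GM = 2.238 × 10^16 m³/s²
a = (rₚ + rₐ)/2 = 9.037 × 10^10 m
Vis-viva: v² = GM (2/r − 1/a)
vₚ² = 2.238 × 10^16 × (1.38504 × 10^-10 − 1.10656 × 10^-11) = 2.85207 × 10^6 m²/s²
vₚ = 1688.81 m/s ≈ 1.689 km/s
vₐ² = 2.238 × 10^16 × (1.20265 × 10^-11 − 1.10656 × 10^-11) = 21503.6 m²/s²
vₐ = 146.641 m/s ≈ 146.6 m/s

Final answer: vₚ = 1.689 km/s, vₐ = 146.6 m/s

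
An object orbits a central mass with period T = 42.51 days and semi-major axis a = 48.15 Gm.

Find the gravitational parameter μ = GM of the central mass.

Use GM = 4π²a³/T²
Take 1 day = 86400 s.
T = 42.51 days = 3.67286 × 10^6 s
a = 48.15 Gm = 4.815 × 10^10 m
a³ = 1.11632 × 10^32 m³
T² = 1.34899 × 10^13 s²
GM = 4π² × (1.11632 × 10^32) / (1.34899 × 10^13) = 3.26692 × 10^20 m³/s²
GM ≈ 3.267 × 10^20 m³/s²

Final answer: GM = 3.267 × 10^20 m³/s²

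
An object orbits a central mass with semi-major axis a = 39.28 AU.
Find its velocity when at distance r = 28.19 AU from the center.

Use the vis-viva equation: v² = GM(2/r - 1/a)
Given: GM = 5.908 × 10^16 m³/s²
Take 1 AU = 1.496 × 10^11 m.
a = 39.28 AU = 5.87629 × 10^12 m
r = 28.19 AU = 4.21722 × 10^12 m
GM = 5.908 × 10^16 m³/s²
2/r − 1/a = 4.74246 × 10^-13 − 1.70175 × 10^-13 = 3.0407 × 10^-13 m⁻¹
v² = GM (2/r − 1/a) = 17964.5 m²/s²
v = 134.032 m/s ≈ 134 m/s

Final answer: 134 m/s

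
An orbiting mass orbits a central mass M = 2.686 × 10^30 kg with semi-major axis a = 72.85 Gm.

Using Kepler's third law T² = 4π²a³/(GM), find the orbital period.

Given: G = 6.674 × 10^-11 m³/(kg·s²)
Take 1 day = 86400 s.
M = 2.686 × 10^30 kg
GM = G × M = 6.674 × 10^-11 × 2.686 × 10^30 = 1.79264 × 10^20 m³/s²
a = 72.85 Gm = 7.285 × 10^10 m
a³ = 3.86624 × 10^32 m³
T = 2π √(a³/GM) = 2π √((3.86624 × 10^32) / (1.79264 × 10^20)) = 2π × 1.46858 × 10^6 s
T = 9.22737 × 10^6 s ≈ 106.8 days

Final answer: 106.8 days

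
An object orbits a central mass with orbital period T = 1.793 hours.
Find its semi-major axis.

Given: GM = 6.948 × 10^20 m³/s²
T = 1.793 hours = 6454.8 s
GM = 6.948 × 10^20 m³/s²
Kepler's third law: a³ = GM T² / (4π²)
T² = 4.16644 × 10^7 s²
a³ = (6.948 × 10^20) × (4.16644 × 10^7) / (4π²) = 7.33273 × 10^26 m³
a = (a³)^(1/3) = 9.01755 × 10^8 m ≈ 901.8 Mm

Final answer: 901.8 Mm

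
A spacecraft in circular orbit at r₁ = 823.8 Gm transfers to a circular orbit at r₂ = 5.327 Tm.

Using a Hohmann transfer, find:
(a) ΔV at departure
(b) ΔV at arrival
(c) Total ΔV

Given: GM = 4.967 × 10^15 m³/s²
r₁ = 823.8 Gm = 8.238 × 10^11 m
r₂ = 5.327 Tm = 5.327 × 10^12 m
GM = 4.967 × 10^15 m³/s²
Transfer ellipse: a_t = (r₁ + r₂)/2 = 3.0754 × 10^12 m
Circular speed at r₁: v₁ = √(GM/r₁) = 77.6491 m/s
Transfer speed at r₁ (periapsis): v₁ₜ = √(GM(2/r₁ − 1/a_t)) = 102.194 m/s
(a) ΔV₁ = v₁ₜ − v₁ = 24.5453 m/s ≈ 24.55 m/s
Circular speed at r₂: v₂ = √(GM/r₂) = 30.5355 m/s
Transfer speed at r₂ (apoapsis): v₂ₜ = √(GM(2/r₂ − 1/a_t)) = 15.804 m/s
(b) ΔV₂ = v₂ − v₂ₜ = 14.7316 m/s ≈ 14.73 m/s
(c) ΔV_total = ΔV₁ + ΔV₂ = 39.2768 m/s ≈ 39.28 m/s

Final answer:
(a) ΔV₁ = 24.55 m/s
(b) ΔV₂ = 14.73 m/s
(c) ΔV_total = 39.28 m/s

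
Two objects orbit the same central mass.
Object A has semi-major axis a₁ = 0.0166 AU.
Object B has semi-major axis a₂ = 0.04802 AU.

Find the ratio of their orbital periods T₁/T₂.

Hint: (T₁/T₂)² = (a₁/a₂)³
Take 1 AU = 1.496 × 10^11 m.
a₁ = 0.0166 AU = 2.48336 × 10^9 m
a₂ = 0.04802 AU = 7.18379 × 10^9 m
a₁/a₂ = 0.345689
T₁/T₂ = (a₁/a₂)^(3/2) = (0.345689)^1.5 = 0.203249

Final answer: T₁/T₂ = 0.2032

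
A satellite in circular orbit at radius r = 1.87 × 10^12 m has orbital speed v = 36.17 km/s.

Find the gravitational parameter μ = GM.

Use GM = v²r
r = 1.87 × 10^12 m
v = 36.17 km/s = 36170 m/s
v² = 1.30827 × 10^9 m²/s²
GM = v²r = 1.30827 × 10^9 × 1.87 × 10^12 = 2.44646 × 10^21 m³/s²
GM ≈ 2.446 × 10^21 m³/s²

Final answer: GM = 2.446 × 10^21 m³/s²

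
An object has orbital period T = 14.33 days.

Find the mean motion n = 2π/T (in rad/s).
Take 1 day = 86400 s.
T = 14.33 days = 1.23811 × 10^6 s
n = 2π / (1.23811 × 10^6 s) = 5.07481 × 10^-6 rad/s ≈ 5.075 × 10^-6 rad/s

Final answer: n = 5.075 × 10^-6 rad/s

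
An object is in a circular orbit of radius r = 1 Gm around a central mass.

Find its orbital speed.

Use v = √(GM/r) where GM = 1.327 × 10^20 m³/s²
r = 1 Gm = 1 × 10^9 m
GM = 1.327 × 10^20 m³/s²
GM/r = (1.327 × 10^20) / (1 × 10^9) = 1.327 × 10^11 m²/s²
v = √(GM/r) = 364280 m/s ≈ 364.3 km/s

Final answer: 364.3 km/s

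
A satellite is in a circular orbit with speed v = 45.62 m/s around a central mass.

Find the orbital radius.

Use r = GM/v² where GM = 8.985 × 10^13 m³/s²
v = 45.62 m/s
GM = 8.985 × 10^13 m³/s²
v² = 2081.18 m²/s²
r = GM/v² = (8.985 × 10^13) / 2081.18 = 4.31725 × 10^10 m ≈ 4.317 × 10^10 m

Final answer: 4.317 × 10^10 m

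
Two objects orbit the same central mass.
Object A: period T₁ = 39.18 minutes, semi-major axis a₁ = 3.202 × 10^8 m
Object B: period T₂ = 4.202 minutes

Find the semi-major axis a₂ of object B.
T₁ = 39.18 minutes = 2350.8 s
T₂ = 4.202 minutes = 252.12 s
a₁ = 3.202 × 10^8 m
Kepler's third law: (T₂/T₁)² = (a₂/a₁)³  ⇒  a₂ = a₁ (T₂/T₁)^(2/3)
T₂/T₁ = 0.107249
(T₂/T₁)^(2/3) = 0.225733
a₂ = 3.202 × 10^8 m × 0.225733 = 7.22796 × 10^7 m ≈ 7.228 × 10^7 m

Final answer: a₂ = 7.228 × 10^7 m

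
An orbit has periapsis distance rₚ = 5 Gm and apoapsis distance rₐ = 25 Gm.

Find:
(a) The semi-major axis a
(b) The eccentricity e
rₚ = 5 Gm = 5 × 10^9 m
rₐ = 25 Gm = 2.5 × 10^10 m
(a) a = (rₚ + rₐ)/2 = 1.5 × 10^10 m ≈ 15 Gm
(b) e = (rₐ − rₚ)/(rₐ + rₚ) = (2 × 10^10) / (3 × 10^10) = 0.666667

Final answer:
(a) a = 15 Gm
(b) e = 0.6667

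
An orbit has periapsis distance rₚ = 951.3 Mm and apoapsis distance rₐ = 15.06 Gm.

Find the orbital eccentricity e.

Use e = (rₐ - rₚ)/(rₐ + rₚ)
rₚ = 951.3 Mm = 9.513 × 10^8 m
rₐ = 15.06 Gm = 1.506 × 10^10 m
rₐ − rₚ = 1.41087 × 10^10 m
rₐ + rₚ = 1.60113 × 10^10 m
e = (rₐ − rₚ)/(rₐ + rₚ) = 0.881171

Final answer: e = 0.8812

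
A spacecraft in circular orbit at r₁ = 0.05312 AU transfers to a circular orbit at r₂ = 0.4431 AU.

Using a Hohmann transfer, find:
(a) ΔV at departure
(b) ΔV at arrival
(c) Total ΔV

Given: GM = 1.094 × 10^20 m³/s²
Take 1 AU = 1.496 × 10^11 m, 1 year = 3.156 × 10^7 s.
r₁ = 0.05312 AU = 7.94675 × 10^9 m
r₂ = 0.4431 AU = 6.62878 × 10^10 m
GM = 1.094 × 10^20 m³/s²
Transfer ellipse: a_t = (r₁ + r₂)/2 = 3.71173 × 10^10 m
Circular speed at r₁: v₁ = √(GM/r₁) = 117331 m/s
Transfer speed at r₁ (periapsis): v₁ₜ = √(GM(2/r₁ − 1/a_t)) = 156799 m/s
(a) ΔV₁ = v₁ₜ − v₁ = 39467.5 m/s ≈ 8.326 AU/year
Circular speed at r₂: v₂ = √(GM/r₂) = 40624.9 m/s
Transfer speed at r₂ (apoapsis): v₂ₜ = √(GM(2/r₂ − 1/a_t)) = 18797.4 m/s
(b) ΔV₂ = v₂ − v₂ₜ = 21827.4 m/s ≈ 4.605 AU/year
(c) ΔV_total = ΔV₁ + ΔV₂ = 61294.9 m/s ≈ 12.93 AU/year

Final answer:
(a) ΔV₁ = 8.326 AU/year
(b) ΔV₂ = 4.605 AU/year
(c) ΔV_total = 12.93 AU/year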